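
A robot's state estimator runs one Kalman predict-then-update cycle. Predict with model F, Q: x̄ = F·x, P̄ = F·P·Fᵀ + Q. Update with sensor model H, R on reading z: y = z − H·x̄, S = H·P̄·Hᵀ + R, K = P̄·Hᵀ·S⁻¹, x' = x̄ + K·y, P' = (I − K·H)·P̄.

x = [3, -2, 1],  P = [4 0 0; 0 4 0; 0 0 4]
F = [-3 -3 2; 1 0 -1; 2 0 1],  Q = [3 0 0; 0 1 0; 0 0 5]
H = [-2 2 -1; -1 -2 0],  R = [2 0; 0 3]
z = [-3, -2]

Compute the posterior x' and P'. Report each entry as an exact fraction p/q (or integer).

x̄ = F·x = [-1, 2, 7]
P̄ = F·P·Fᵀ + Q = [91 -20 -16; -20 9 4; -16 4 25]
y = z − H·x̄ = [-2, 1]
S = H·P̄·Hᵀ + R = [507 98; 98 50]
K = P̄·Hᵀ·S⁻¹ = [-2651/7873 -5669/15746; 1252/7873 -2139/7873; -17/7873 1293/7873]
x' = x̄ + K·y = [-10811/15746, 11103/7873, 56438/7873]
P' = (I − K·H)·P̄ = [51555/15746 -8637/7873 -63527/7873; -8637/7873 7527/7873 29824/7873; -63527/7873 29824/7873 186736/7873]

x' = [-10811/15746, 11103/7873, 56438/7873]
P' = [51555/15746 -8637/7873 -63527/7873; -8637/7873 7527/7873 29824/7873; -63527/7873 29824/7873 186736/7873]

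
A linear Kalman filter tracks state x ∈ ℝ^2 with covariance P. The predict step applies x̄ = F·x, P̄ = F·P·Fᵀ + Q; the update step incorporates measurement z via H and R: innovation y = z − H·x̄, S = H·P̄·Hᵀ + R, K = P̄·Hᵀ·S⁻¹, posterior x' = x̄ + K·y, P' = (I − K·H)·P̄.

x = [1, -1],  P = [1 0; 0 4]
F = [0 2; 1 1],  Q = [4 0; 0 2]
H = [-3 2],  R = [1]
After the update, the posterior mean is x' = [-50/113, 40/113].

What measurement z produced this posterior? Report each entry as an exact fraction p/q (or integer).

x̄ = F·x = [-2, 0]
P̄ = F·P·Fᵀ + Q = [20 8; 8 7]
S = H·P̄·Hᵀ + R = [113]
K = P̄·Hᵀ·S⁻¹ = [-44/113; -10/113]
x' − x̄ = [176/113, 40/113] = K·y
y = (KᵀK)⁻¹·Kᵀ·(x' − x̄) = [-4]
z = y + H·x̄ = [-4] + [6] = [2]

z = [2]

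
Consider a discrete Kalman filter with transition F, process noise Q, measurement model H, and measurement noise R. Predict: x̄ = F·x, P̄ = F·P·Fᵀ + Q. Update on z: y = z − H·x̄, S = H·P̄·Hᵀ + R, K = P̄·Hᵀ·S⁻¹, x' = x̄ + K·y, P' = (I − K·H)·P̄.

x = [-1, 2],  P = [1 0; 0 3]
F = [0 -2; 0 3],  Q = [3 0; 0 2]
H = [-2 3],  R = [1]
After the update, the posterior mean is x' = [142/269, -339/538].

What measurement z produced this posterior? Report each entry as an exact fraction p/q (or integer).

x̄ = F·x = [-4, 6]
P̄ = F·P·Fᵀ + Q = [15 -18; -18 29]
S = H·P̄·Hᵀ + R = [538]
K = P̄·Hᵀ·S⁻¹ = [-42/269; 123/538]
x' − x̄ = [1218/269, -3567/538] = K·y
y = (KᵀK)⁻¹·Kᵀ·(x' − x̄) = [-29]
z = y + H·x̄ = [-29] + [26] = [-3]

z = [-3]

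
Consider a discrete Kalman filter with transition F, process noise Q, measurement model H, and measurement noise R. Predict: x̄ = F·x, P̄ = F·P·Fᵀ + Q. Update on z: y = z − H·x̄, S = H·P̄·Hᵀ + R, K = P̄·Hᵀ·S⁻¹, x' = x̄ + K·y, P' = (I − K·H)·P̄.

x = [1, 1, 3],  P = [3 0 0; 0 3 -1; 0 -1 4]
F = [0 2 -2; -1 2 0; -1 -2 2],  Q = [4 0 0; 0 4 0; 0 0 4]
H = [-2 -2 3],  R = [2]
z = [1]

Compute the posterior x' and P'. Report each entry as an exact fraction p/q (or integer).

x' = [-2284/1341, 2867/1341, 845/1341]
P' = [5240/1341 -2524/1341 1664/1341; -2524/1341 13598/1341 7310/1341; 1664/1341 7310/1341 6134/1341]

x̄ = F·x = [-4, 1, 3]
P̄ = F·P·Fᵀ + Q = [40 16 -36; 16 19 -13; -36 -13 43]
y = z − H·x̄ = [-14]
S = H·P̄·Hᵀ + R = [1341]
K = P̄·Hᵀ·S⁻¹ = [-220/1341; -109/1341; 227/1341]
x' = x̄ + K·y = [-2284/1341, 2867/1341, 845/1341]
P' = (I − K·H)·P̄ = [5240/1341 -2524/1341 1664/1341; -2524/1341 13598/1341 7310/1341; 1664/1341 7310/1341 6134/1341]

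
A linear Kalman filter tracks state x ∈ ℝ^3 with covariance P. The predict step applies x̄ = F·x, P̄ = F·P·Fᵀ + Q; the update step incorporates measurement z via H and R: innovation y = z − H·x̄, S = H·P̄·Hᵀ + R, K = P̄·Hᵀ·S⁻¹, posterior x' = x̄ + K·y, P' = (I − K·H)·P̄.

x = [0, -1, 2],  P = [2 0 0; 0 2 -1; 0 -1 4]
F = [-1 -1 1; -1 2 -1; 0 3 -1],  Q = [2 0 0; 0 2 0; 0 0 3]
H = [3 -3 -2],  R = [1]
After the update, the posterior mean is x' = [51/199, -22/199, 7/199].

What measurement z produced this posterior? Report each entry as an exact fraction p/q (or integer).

x̄ = F·x = [3, -4, -5]
P̄ = F·P·Fᵀ + Q = [12 -9 -14; -9 20 21; -14 21 31]
S = H·P̄·Hᵀ + R = [995]
K = P̄·Hᵀ·S⁻¹ = [91/995; -129/995; -167/995]
x' − x̄ = [-546/199, 774/199, 1002/199] = K·y
y = (KᵀK)⁻¹·Kᵀ·(x' − x̄) = [-30]
z = y + H·x̄ = [-30] + [31] = [1]

z = [1]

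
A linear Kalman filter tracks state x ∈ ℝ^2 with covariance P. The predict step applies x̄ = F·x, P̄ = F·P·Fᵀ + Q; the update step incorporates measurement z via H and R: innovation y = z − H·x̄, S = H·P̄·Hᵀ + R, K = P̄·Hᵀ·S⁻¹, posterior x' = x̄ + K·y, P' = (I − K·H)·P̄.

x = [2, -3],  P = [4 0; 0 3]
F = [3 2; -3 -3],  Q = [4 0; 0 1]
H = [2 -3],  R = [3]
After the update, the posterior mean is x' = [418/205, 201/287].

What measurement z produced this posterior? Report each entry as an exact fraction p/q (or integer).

x̄ = F·x = [0, 3]
P̄ = F·P·Fᵀ + Q = [52 -54; -54 64]
S = H·P̄·Hᵀ + R = [1435]
K = P̄·Hᵀ·S⁻¹ = [38/205; -60/287]
x' − x̄ = [418/205, -660/287] = K·y
y = (KᵀK)⁻¹·Kᵀ·(x' − x̄) = [11]
z = y + H·x̄ = [11] + [-9] = [2]

z = [2]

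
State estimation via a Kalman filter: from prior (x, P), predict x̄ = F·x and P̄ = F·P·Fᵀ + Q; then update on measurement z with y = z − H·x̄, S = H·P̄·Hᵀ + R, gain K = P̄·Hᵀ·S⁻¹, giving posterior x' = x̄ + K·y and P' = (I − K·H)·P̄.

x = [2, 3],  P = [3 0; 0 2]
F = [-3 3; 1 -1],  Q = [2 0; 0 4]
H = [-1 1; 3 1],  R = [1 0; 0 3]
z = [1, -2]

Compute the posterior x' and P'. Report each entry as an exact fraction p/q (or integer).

x' = [-919/1257, 101/419]
P' = [311/1257 -5/419; -5/419 267/419]

x̄ = F·x = [3, -1]
P̄ = F·P·Fᵀ + Q = [47 -15; -15 9]
y = z − H·x̄ = [5, -10]
S = H·P̄·Hᵀ + R = [87 -162; -162 345]
K = P̄·Hᵀ·S⁻¹ = [-326/1257 102/419; 272/419 84/419]
x' = x̄ + K·y = [-919/1257, 101/419]
P' = (I − K·H)·P̄ = [311/1257 -5/419; -5/419 267/419]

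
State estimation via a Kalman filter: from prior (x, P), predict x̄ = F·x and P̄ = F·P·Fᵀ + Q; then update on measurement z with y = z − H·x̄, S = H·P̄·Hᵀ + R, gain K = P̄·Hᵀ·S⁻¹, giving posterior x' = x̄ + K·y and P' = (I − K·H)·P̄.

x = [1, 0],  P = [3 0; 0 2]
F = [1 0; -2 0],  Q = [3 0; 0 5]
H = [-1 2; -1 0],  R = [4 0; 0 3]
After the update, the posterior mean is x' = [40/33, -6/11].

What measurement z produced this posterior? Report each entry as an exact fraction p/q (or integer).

x̄ = F·x = [1, -2]
P̄ = F·P·Fᵀ + Q = [6 -6; -6 17]
S = H·P̄·Hᵀ + R = [102 18; 18 9]
K = P̄·Hᵀ·S⁻¹ = [-1/11 -16/33; 14/33 -2/11]
x' − x̄ = [7/33, 16/11] = K·y
y = (KᵀK)⁻¹·Kᵀ·(x' − x̄) = [3, -1]
z = y + H·x̄ = [3, -1] + [-5, -1] = [-2, -2]

z = [-2, -2]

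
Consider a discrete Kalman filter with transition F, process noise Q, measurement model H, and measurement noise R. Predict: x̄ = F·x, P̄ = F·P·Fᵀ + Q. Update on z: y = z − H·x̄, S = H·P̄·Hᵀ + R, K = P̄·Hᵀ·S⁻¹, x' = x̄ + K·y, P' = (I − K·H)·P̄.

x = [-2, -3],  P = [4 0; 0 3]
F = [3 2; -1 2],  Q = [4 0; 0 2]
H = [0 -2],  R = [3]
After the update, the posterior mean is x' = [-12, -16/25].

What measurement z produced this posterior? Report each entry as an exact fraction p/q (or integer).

x̄ = F·x = [-12, -4]
P̄ = F·P·Fᵀ + Q = [52 0; 0 18]
S = H·P̄·Hᵀ + R = [75]
K = P̄·Hᵀ·S⁻¹ = [0; -12/25]
x' − x̄ = [0, 84/25] = K·y
y = (KᵀK)⁻¹·Kᵀ·(x' − x̄) = [-7]
z = y + H·x̄ = [-7] + [8] = [1]

z = [1]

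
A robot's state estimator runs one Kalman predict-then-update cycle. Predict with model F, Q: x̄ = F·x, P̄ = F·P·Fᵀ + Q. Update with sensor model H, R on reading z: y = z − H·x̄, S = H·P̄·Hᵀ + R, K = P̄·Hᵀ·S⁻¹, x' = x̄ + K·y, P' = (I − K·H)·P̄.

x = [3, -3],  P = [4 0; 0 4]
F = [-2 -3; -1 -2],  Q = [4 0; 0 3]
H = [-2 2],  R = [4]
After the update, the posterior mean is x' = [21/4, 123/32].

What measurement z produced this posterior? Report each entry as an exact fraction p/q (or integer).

z = [-3]

x̄ = F·x = [3, 3]
P̄ = F·P·Fᵀ + Q = [56 32; 32 23]
S = H·P̄·Hᵀ + R = [64]
K = P̄·Hᵀ·S⁻¹ = [-3/4; -9/32]
x' − x̄ = [9/4, 27/32] = K·y
y = (KᵀK)⁻¹·Kᵀ·(x' − x̄) = [-3]
z = y + H·x̄ = [-3] + [0] = [-3]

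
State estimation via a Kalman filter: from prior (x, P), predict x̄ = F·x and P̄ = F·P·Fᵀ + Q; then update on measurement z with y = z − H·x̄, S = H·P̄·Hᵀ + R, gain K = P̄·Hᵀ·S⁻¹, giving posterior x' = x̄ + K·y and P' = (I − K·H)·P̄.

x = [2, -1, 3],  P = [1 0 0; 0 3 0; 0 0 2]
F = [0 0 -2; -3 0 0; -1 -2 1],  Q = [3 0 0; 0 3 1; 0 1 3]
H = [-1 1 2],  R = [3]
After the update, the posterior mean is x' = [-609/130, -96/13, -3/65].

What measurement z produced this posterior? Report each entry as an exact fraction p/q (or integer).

x̄ = F·x = [-6, -6, 3]
P̄ = F·P·Fᵀ + Q = [11 0 -4; 0 12 4; -4 4 18]
S = H·P̄·Hᵀ + R = [130]
K = P̄·Hᵀ·S⁻¹ = [-19/130; 2/13; 22/65]
x' − x̄ = [171/130, -18/13, -198/65] = K·y
y = (KᵀK)⁻¹·Kᵀ·(x' − x̄) = [-9]
z = y + H·x̄ = [-9] + [6] = [-3]

z = [-3]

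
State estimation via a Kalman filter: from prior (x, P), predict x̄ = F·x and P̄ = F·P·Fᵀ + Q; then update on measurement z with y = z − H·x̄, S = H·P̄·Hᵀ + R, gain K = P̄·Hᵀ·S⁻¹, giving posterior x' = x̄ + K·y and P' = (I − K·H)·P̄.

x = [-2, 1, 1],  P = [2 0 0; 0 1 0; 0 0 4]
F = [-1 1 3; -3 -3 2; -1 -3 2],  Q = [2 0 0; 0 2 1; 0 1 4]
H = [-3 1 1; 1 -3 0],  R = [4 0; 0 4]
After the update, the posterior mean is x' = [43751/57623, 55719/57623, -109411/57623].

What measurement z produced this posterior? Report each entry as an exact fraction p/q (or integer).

z = [-3, -2]

x̄ = F·x = [6, 5, 1]
P̄ = F·P·Fᵀ + Q = [41 27 23; 27 45 32; 23 32 31]
S = H·P̄·Hᵀ + R = [213 -61; -61 288]
K = P̄·Hᵀ·S⁻¹ = [-23464/57623 -12973/57623; -7740/57623 -23248/57623; -6181/57623 -15915/57623]
x' − x̄ = [-301987/57623, -232396/57623, -167034/57623] = K·y
y = (KᵀK)⁻¹·Kᵀ·(x' − x̄) = [9, 7]
z = y + H·x̄ = [9, 7] + [-12, -9] = [-3, -2]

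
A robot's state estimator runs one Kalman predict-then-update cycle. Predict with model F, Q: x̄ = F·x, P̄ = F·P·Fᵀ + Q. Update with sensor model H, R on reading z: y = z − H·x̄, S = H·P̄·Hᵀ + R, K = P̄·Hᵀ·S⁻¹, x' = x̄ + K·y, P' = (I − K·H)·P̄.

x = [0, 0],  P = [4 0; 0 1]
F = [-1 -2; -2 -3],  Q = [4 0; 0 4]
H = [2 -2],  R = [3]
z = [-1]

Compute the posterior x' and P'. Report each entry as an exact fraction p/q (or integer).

x' = [4/55, 6/11]
P' = [644/55 130/11; 130/11 139/11]

x̄ = F·x = [0, 0]
P̄ = F·P·Fᵀ + Q = [12 14; 14 29]
y = z − H·x̄ = [-1]
S = H·P̄·Hᵀ + R = [55]
K = P̄·Hᵀ·S⁻¹ = [-4/55; -6/11]
x' = x̄ + K·y = [4/55, 6/11]
P' = (I − K·H)·P̄ = [644/55 130/11; 130/11 139/11]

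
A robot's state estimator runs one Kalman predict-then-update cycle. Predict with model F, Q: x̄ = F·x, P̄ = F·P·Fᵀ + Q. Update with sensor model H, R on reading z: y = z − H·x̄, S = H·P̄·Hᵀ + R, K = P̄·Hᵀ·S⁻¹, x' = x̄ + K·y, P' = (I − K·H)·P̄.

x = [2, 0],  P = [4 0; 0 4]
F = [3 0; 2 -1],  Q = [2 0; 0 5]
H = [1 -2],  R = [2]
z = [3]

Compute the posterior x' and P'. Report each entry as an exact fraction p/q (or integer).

x̄ = F·x = [6, 4]
P̄ = F·P·Fᵀ + Q = [38 24; 24 25]
y = z − H·x̄ = [5]
S = H·P̄·Hᵀ + R = [44]
K = P̄·Hᵀ·S⁻¹ = [-5/22; -13/22]
x' = x̄ + K·y = [107/22, 23/22]
P' = (I − K·H)·P̄ = [393/11 199/11; 199/11 106/11]

x' = [107/22, 23/22]
P' = [393/11 199/11; 199/11 106/11]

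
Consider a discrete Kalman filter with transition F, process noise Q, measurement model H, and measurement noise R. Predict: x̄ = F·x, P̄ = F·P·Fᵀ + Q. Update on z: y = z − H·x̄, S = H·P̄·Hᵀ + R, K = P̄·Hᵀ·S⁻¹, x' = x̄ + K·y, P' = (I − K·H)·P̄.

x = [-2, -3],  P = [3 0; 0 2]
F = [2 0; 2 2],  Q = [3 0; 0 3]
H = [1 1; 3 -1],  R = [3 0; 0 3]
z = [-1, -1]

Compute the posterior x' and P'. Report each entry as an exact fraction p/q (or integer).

x̄ = F·x = [-4, -10]
P̄ = F·P·Fᵀ + Q = [15 12; 12 23]
y = z − H·x̄ = [13, 1]
S = H·P̄·Hᵀ + R = [65 46; 46 89]
K = P̄·Hᵀ·S⁻¹ = [295/1223 301/1223; 839/1223 -255/1223]
x' = x̄ + K·y = [-756/1223, -1578/1223]
P' = (I − K·H)·P̄ = [447/1223 438/1223; 438/1223 2079/1223]

x' = [-756/1223, -1578/1223]
P' = [447/1223 438/1223; 438/1223 2079/1223]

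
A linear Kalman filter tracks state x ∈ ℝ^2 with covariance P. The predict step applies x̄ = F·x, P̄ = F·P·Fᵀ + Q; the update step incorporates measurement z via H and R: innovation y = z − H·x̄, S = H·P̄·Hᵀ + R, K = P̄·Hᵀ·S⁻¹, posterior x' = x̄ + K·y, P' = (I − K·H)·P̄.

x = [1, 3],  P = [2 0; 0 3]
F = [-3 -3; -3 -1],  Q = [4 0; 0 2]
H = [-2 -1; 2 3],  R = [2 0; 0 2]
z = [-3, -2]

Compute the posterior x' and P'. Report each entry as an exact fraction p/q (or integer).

x̄ = F·x = [-12, -6]
P̄ = F·P·Fᵀ + Q = [49 27; 27 23]
y = z − H·x̄ = [-33, 40]
S = H·P̄·Hᵀ + R = [329 -481; -481 729]
K = P̄·Hᵀ·S⁻¹ = [-2513/4240 -617/4240; 303/848 343/848]
x' = x̄ + K·y = [7369/4240, -1367/848]
P' = (I − K·H)·P̄ = [2039/2120 -313/424; -313/424 323/424]

x' = [7369/4240, -1367/848]
P' = [2039/2120 -313/424; -313/424 323/424]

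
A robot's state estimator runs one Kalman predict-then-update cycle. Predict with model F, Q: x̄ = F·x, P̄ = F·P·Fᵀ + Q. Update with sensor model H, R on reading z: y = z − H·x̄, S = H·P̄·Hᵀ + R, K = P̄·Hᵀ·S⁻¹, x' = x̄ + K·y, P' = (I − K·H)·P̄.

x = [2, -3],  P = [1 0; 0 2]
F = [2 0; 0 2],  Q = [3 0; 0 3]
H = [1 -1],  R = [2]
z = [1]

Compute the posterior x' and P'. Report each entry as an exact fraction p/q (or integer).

x' = [17/20, -21/20]
P' = [91/20 77/20; 77/20 99/20]

x̄ = F·x = [4, -6]
P̄ = F·P·Fᵀ + Q = [7 0; 0 11]
y = z − H·x̄ = [-9]
S = H·P̄·Hᵀ + R = [20]
K = P̄·Hᵀ·S⁻¹ = [7/20; -11/20]
x' = x̄ + K·y = [17/20, -21/20]
P' = (I − K·H)·P̄ = [91/20 77/20; 77/20 99/20]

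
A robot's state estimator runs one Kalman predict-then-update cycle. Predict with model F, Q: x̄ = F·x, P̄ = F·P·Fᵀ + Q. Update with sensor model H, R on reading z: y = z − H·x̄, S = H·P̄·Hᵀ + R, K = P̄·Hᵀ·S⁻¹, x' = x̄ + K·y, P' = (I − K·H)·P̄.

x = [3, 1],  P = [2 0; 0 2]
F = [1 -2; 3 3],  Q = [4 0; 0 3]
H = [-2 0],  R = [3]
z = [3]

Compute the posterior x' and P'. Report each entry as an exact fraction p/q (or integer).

x' = [-81/59, 768/59]
P' = [42/59 -18/59; -18/59 2157/59]

x̄ = F·x = [1, 12]
P̄ = F·P·Fᵀ + Q = [14 -6; -6 39]
y = z − H·x̄ = [5]
S = H·P̄·Hᵀ + R = [59]
K = P̄·Hᵀ·S⁻¹ = [-28/59; 12/59]
x' = x̄ + K·y = [-81/59, 768/59]
P' = (I − K·H)·P̄ = [42/59 -18/59; -18/59 2157/59]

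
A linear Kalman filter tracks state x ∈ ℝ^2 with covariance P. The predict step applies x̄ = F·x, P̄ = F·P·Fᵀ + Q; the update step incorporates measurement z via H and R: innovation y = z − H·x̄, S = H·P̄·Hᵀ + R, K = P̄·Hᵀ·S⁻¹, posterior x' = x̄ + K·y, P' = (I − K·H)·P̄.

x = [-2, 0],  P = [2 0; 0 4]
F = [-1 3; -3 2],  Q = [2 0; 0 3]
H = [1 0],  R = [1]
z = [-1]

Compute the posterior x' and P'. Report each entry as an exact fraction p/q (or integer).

x' = [-38/41, 156/41]
P' = [40/41 30/41; 30/41 617/41]

x̄ = F·x = [2, 6]
P̄ = F·P·Fᵀ + Q = [40 30; 30 37]
y = z − H·x̄ = [-3]
S = H·P̄·Hᵀ + R = [41]
K = P̄·Hᵀ·S⁻¹ = [40/41; 30/41]
x' = x̄ + K·y = [-38/41, 156/41]
P' = (I − K·H)·P̄ = [40/41 30/41; 30/41 617/41]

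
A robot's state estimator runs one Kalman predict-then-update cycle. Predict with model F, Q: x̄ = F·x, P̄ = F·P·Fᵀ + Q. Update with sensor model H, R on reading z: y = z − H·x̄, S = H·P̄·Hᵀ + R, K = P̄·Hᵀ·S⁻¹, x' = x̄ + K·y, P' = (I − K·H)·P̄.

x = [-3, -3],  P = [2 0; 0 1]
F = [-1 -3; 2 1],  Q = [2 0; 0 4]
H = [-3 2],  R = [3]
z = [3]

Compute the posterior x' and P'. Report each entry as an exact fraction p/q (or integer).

x̄ = F·x = [12, -9]
P̄ = F·P·Fᵀ + Q = [13 -7; -7 13]
y = z − H·x̄ = [57]
S = H·P̄·Hᵀ + R = [256]
K = P̄·Hᵀ·S⁻¹ = [-53/256; 47/256]
x' = x̄ + K·y = [51/256, 375/256]
P' = (I − K·H)·P̄ = [519/256 699/256; 699/256 1119/256]

x' = [51/256, 375/256]
P' = [519/256 699/256; 699/256 1119/256]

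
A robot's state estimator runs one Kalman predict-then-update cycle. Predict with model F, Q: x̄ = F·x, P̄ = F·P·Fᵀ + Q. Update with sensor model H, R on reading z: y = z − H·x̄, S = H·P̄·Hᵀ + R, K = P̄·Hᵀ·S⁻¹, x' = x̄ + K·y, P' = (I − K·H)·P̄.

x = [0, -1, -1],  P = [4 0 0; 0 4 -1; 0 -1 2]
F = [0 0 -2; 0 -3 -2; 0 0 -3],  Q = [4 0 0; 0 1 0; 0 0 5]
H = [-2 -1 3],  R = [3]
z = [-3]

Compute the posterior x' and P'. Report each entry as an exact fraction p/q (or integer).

x' = [244/137, 769/137, 285/137]
P' = [1544/137 554/137 1224/137; 554/137 3737/137 1587/137; 1224/137 1587/137 1387/137]

x̄ = F·x = [2, 5, 3]
P̄ = F·P·Fᵀ + Q = [12 2 12; 2 33 3; 12 3 23]
y = z − H·x̄ = [-3]
S = H·P̄·Hᵀ + R = [137]
K = P̄·Hᵀ·S⁻¹ = [10/137; -28/137; 42/137]
x' = x̄ + K·y = [244/137, 769/137, 285/137]
P' = (I − K·H)·P̄ = [1544/137 554/137 1224/137; 554/137 3737/137 1587/137; 1224/137 1587/137 1387/137]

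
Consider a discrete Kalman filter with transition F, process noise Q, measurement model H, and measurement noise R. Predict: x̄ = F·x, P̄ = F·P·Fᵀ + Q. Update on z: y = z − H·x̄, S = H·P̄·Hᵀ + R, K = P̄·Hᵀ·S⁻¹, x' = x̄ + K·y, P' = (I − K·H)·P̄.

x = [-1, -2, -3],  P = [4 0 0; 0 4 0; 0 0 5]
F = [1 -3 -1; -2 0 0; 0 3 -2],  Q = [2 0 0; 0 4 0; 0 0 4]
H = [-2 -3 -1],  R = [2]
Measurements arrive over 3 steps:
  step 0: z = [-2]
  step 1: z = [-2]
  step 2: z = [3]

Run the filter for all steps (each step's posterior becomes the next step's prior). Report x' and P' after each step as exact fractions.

step 0: x̄ = F·x = [8, 2, 0]
step 0: P̄ = F·P·Fᵀ + Q = [47 -8 -26; -8 20 0; -26 0 60]
step 0: y = z − H·x̄ = [20]
step 0: S = H·P̄·Hᵀ + R = [230]
step 0: K = P̄·Hᵀ·S⁻¹ = [-22/115; -22/115; -4/115]
step 0: x' = x̄ + K·y = [96/23, -42/23, -16/23]
step 0: P' = (I − K·H)·P̄ = [4437/115 -1888/115 -3166/115; -1888/115 1332/115 -176/115; -3166/115 -176/115 6868/115]
step 1: x̄ = F·x = [238/23, -192/23, -94/23]
step 1: P̄ = F·P·Fᵀ + Q = [40127/115 -26534/115 1888/115; -26534/115 18208/115 -1336/115; 1888/115 -1336/115 42032/115]
step 1: y = z − H·x̄ = [-240/23]
step 1: S = H·P̄·Hᵀ + R = [9554/23]
step 1: K = P̄·Hᵀ·S⁻¹ = [-254/4777; -22/4777; -4180/4777]
step 1: x' = x̄ + K·y = [52082/4777, -39648/4777, 24094/4777]
step 1: P' = (I − K·H)·P̄ = [8306153/23885 -5513426/23885 -69488/23885; -5513426/23885 3781512/23885 -317464/23885; -69488/23885 -317464/23885 1133168/23885]
step 2: x̄ = F·x = [146932/4777, -104164/4777, -167132/4777]
step 2: P̄ = F·P·Fᵀ + Q = [74835447/23885 -49831838/23885 -49120966/23885; -49831838/23885 33320152/23885 32802604/23885; -49120966/23885 32802604/23885 42471388/23885]
step 2: y = z − H·x̄ = [-171429/4777]
step 2: S = H·P̄·Hᵀ + R = [44092018/23885]
step 2: K = P̄·Hᵀ·S⁻¹ = [24472793/22046009; -16549692/22046009; -21318634/22046009]
step 2: x' = x̄ + K·y = [-200142817/22046009, 113187496/22046009, -6272026/22046009]
step 2: P' = (I − K·H)·P̄ = [18923497745/22046009 -12081171278/22046009 -1652427242/22046009; -12081171278/22046009 7820463064/22046009 734052748/22046009; -1652427242/22046009 734052748/22046009 1145333508/22046009]

step 0: x' = [96/23, -42/23, -16/23], P' = [4437/115 -1888/115 -3166/115; -1888/115 1332/115 -176/115; -3166/115 -176/115 6868/115]
step 1: x' = [52082/4777, -39648/4777, 24094/4777], P' = [8306153/23885 -5513426/23885 -69488/23885; -5513426/23885 3781512/23885 -317464/23885; -69488/23885 -317464/23885 1133168/23885]
step 2: x' = [-200142817/22046009, 113187496/22046009, -6272026/22046009], P' = [18923497745/22046009 -12081171278/22046009 -1652427242/22046009; -12081171278/22046009 7820463064/22046009 734052748/22046009; -1652427242/22046009 734052748/22046009 1145333508/22046009]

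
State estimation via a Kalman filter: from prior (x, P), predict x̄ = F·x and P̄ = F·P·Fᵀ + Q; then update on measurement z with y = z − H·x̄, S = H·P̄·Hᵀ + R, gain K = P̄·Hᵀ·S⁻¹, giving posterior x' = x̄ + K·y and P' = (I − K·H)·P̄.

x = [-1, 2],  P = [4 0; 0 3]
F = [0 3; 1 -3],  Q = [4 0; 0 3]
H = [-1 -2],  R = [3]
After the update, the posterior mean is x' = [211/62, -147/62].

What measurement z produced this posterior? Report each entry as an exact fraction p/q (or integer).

z = [1]

x̄ = F·x = [6, -7]
P̄ = F·P·Fᵀ + Q = [31 -27; -27 34]
S = H·P̄·Hᵀ + R = [62]
K = P̄·Hᵀ·S⁻¹ = [23/62; -41/62]
x' − x̄ = [-161/62, 287/62] = K·y
y = (KᵀK)⁻¹·Kᵀ·(x' − x̄) = [-7]
z = y + H·x̄ = [-7] + [8] = [1]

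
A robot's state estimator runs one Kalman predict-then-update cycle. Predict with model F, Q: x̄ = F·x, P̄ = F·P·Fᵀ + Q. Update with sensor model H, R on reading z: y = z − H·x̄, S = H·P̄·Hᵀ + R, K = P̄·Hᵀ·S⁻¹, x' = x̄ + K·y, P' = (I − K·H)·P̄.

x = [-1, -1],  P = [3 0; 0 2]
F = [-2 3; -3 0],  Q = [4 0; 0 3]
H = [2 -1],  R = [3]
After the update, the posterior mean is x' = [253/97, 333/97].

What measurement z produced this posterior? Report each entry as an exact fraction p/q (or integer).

x̄ = F·x = [-1, 3]
P̄ = F·P·Fᵀ + Q = [34 18; 18 30]
S = H·P̄·Hᵀ + R = [97]
K = P̄·Hᵀ·S⁻¹ = [50/97; 6/97]
x' − x̄ = [350/97, 42/97] = K·y
y = (KᵀK)⁻¹·Kᵀ·(x' − x̄) = [7]
z = y + H·x̄ = [7] + [-5] = [2]

z = [2]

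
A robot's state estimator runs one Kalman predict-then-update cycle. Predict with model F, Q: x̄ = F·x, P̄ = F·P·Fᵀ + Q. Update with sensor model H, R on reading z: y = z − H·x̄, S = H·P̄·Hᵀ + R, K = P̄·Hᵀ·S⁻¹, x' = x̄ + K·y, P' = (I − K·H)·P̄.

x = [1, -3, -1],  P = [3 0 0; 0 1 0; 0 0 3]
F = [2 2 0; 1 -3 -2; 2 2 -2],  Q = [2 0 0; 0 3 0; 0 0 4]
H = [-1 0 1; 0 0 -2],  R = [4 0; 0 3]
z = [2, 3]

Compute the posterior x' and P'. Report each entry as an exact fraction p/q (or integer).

x̄ = F·x = [-4, 12, -2]
P̄ = F·P·Fᵀ + Q = [18 0 16; 0 27 12; 16 12 32]
y = z − H·x̄ = [0, -1]
S = H·P̄·Hᵀ + R = [22 -32; -32 131]
K = P̄·Hᵀ·S⁻¹ = [-643/929 -384/929; 402/929 -72/929; 24/929 -448/929]
x' = x̄ + K·y = [-3332/929, 11220/929, -1410/929]
P' = (I − K·H)·P̄ = [3148/929 -1500/929 576/929; -1500/929 18531/929 108/929; 576/929 108/929 672/929]

x' = [-3332/929, 11220/929, -1410/929]
P' = [3148/929 -1500/929 576/929; -1500/929 18531/929 108/929; 576/929 108/929 672/929]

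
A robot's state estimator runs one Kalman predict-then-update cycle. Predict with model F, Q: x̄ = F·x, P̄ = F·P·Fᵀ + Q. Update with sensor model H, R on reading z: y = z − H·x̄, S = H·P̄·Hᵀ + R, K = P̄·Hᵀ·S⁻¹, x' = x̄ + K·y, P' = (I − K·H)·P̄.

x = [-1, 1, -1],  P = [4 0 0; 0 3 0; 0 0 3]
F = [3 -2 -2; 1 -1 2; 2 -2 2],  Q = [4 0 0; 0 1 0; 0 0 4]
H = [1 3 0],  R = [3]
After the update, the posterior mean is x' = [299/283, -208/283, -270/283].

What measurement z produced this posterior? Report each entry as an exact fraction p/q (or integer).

x̄ = F·x = [-3, -4, -6]
P̄ = F·P·Fᵀ + Q = [64 6 24; 6 20 26; 24 26 44]
S = H·P̄·Hᵀ + R = [283]
K = P̄·Hᵀ·S⁻¹ = [82/283; 66/283; 102/283]
x' − x̄ = [1148/283, 924/283, 1428/283] = K·y
y = (KᵀK)⁻¹·Kᵀ·(x' − x̄) = [14]
z = y + H·x̄ = [14] + [-15] = [-1]

z = [-1]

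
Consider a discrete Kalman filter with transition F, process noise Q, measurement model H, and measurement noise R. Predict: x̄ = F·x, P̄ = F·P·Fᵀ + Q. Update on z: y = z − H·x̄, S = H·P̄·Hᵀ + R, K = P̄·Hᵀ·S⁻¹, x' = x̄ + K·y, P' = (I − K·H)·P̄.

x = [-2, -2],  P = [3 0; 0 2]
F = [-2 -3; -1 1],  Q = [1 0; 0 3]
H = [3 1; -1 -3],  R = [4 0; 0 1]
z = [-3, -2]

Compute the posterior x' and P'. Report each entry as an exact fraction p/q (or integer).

x̄ = F·x = [10, 0]
P̄ = F·P·Fᵀ + Q = [31 0; 0 8]
y = z − H·x̄ = [-33, 8]
S = H·P̄·Hᵀ + R = [291 -117; -117 104]
K = P̄·Hᵀ·S⁻¹ = [31/85 124/1105; -152/1275 -2016/5525]
x' = x̄ + K·y = [-1257/1105, 5608/5525]
P' = (I − K·H)·P̄ = [124/221 -248/1105; -248/1105 3256/16575]

x' = [-1257/1105, 5608/5525]
P' = [124/221 -248/1105; -248/1105 3256/16575]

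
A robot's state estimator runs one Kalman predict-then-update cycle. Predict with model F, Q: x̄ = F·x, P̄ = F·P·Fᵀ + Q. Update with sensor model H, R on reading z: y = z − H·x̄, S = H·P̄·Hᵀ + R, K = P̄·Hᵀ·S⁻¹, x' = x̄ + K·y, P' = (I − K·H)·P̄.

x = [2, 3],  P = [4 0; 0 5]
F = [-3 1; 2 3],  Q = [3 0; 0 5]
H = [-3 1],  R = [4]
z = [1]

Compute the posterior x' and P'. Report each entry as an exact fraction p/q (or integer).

x' = [1401/520, 4807/520]
P' = [2999/520 8433/520; 8433/520 25671/520]

x̄ = F·x = [-3, 13]
P̄ = F·P·Fᵀ + Q = [44 -9; -9 66]
y = z − H·x̄ = [-21]
S = H·P̄·Hᵀ + R = [520]
K = P̄·Hᵀ·S⁻¹ = [-141/520; 93/520]
x' = x̄ + K·y = [1401/520, 4807/520]
P' = (I − K·H)·P̄ = [2999/520 8433/520; 8433/520 25671/520]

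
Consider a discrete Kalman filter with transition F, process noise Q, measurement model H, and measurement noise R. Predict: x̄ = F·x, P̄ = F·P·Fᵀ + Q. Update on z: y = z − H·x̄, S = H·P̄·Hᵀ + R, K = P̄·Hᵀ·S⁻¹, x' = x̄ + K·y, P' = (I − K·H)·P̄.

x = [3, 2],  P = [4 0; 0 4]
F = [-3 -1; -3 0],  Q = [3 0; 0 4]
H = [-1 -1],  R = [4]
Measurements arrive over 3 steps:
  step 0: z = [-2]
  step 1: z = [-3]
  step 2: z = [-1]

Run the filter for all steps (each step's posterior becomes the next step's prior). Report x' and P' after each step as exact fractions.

step 0: x̄ = F·x = [-11, -9]
step 0: P̄ = F·P·Fᵀ + Q = [43 36; 36 40]
step 0: y = z − H·x̄ = [-22]
step 0: S = H·P̄·Hᵀ + R = [159]
step 0: K = P̄·Hᵀ·S⁻¹ = [-79/159; -76/159]
step 0: x' = x̄ + K·y = [-11/159, 241/159]
step 0: P' = (I − K·H)·P̄ = [596/159 -280/159; -280/159 584/159]
step 1: x̄ = F·x = [-208/159, 11/53]
step 1: P̄ = F·P·Fᵀ + Q = [4745/159 1508/53; 1508/53 2000/53]
step 1: y = z − H·x̄ = [-652/159]
step 1: S = H·P̄·Hᵀ + R = [20429/159]
step 1: K = P̄·Hᵀ·S⁻¹ = [-299/659; -10524/20429]
step 1: x' = x̄ + K·y = [364/659, 47395/20429]
step 1: P' = (I − K·H)·P̄ = [2236/659 -1040/659; -1040/659 74336/20429]
step 2: x̄ = F·x = [-81247/20429, -1092/659]
step 2: P̄ = F·P·Fᵀ + Q = [566027/20429 17004/659; 17004/659 22760/659]
step 2: y = z − H·x̄ = [-135528/20429]
step 2: S = H·P̄·Hᵀ + R = [2407551/20429]
step 2: K = P̄·Hᵀ·S⁻¹ = [-1093151/2407551; -1232684/2407551]
step 2: x' = x̄ + K·y = [-774287/802517, 1396100/802517]
step 2: P' = (I − K·H)·P̄ = [8211844/2407551 -3839240/2407551; -3839240/2407551 8769976/2407551]

step 0: x' = [-11/159, 241/159], P' = [596/159 -280/159; -280/159 584/159]
step 1: x' = [364/659, 47395/20429], P' = [2236/659 -1040/659; -1040/659 74336/20429]
step 2: x' = [-774287/802517, 1396100/802517], P' = [8211844/2407551 -3839240/2407551; -3839240/2407551 8769976/2407551]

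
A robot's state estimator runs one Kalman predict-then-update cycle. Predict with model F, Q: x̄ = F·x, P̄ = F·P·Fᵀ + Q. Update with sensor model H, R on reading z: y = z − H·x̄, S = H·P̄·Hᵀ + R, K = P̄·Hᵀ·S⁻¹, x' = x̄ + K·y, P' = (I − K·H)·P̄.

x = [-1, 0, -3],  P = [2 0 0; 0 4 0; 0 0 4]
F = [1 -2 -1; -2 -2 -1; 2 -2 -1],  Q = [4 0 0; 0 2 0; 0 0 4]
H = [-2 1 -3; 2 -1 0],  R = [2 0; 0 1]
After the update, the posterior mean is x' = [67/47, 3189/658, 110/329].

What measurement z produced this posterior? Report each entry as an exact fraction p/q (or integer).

x̄ = F·x = [2, 5, 1]
P̄ = F·P·Fᵀ + Q = [26 16 24; 16 30 12; 24 12 32]
S = H·P̄·Hᵀ + R = [576 -178; -178 71]
K = P̄·Hᵀ·S⁻¹ = [-45/329 54/329; -1171/4606 -1403/2303; -741/2303 -690/2303]
x' − x̄ = [-27/47, -101/658, -219/329] = K·y
y = (KᵀK)⁻¹·Kᵀ·(x' − x̄) = [3, -1]
z = y + H·x̄ = [3, -1] + [-2, -1] = [1, -2]

z = [1, -2]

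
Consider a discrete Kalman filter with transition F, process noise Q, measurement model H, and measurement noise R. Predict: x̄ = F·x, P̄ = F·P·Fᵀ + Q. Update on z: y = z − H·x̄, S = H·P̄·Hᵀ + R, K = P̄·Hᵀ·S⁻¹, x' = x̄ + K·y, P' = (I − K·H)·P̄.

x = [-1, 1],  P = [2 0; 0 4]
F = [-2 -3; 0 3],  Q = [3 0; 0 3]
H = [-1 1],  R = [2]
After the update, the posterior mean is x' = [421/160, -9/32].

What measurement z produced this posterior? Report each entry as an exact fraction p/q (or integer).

x̄ = F·x = [-1, 3]
P̄ = F·P·Fᵀ + Q = [47 -36; -36 39]
S = H·P̄·Hᵀ + R = [160]
K = P̄·Hᵀ·S⁻¹ = [-83/160; 15/32]
x' − x̄ = [581/160, -105/32] = K·y
y = (KᵀK)⁻¹·Kᵀ·(x' − x̄) = [-7]
z = y + H·x̄ = [-7] + [4] = [-3]

z = [-3]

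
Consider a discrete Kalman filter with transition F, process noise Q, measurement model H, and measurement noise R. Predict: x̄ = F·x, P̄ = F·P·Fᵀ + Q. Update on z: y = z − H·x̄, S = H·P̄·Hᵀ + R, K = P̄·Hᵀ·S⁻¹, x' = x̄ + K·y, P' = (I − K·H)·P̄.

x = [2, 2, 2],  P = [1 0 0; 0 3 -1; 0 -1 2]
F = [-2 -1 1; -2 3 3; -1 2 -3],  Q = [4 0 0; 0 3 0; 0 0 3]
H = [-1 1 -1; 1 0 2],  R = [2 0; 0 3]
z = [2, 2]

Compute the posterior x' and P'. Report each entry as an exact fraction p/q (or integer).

x' = [-22950/5209, 6616/5209, 16600/5209]
P' = [67148/5209 31167/5209 -34735/5209; 31167/5209 27707/5209 -12534/5209; -34735/5209 -12534/5209 21731/5209]

x̄ = F·x = [-4, 8, -4]
P̄ = F·P·Fᵀ + Q = [15 1 -15; 1 34 5; -15 5 46]
y = z − H·x̄ = [-14, 14]
S = H·P̄·Hᵀ + R = [55 -51; -51 142]
K = P̄·Hᵀ·S⁻¹ = [-623/5209 -774/5209; 4537/5209 2033/5209; 235/5209 2909/5209]
x' = x̄ + K·y = [-22950/5209, 6616/5209, 16600/5209]
P' = (I − K·H)·P̄ = [67148/5209 31167/5209 -34735/5209; 31167/5209 27707/5209 -12534/5209; -34735/5209 -12534/5209 21731/5209]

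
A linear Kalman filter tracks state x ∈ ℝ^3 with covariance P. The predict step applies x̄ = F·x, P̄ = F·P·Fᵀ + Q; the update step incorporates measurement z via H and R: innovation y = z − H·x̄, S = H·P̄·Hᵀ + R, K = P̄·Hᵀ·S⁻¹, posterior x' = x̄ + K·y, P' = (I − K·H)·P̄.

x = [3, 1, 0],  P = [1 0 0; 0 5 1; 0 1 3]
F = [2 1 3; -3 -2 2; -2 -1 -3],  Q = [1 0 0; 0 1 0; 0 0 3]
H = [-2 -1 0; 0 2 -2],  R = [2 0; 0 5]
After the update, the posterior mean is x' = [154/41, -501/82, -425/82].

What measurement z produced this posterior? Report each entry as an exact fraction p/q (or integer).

x̄ = F·x = [7, -11, -7]
P̄ = F·P·Fᵀ + Q = [43 -2 -42; -2 34 2; -42 2 45]
S = H·P̄·Hᵀ + R = [200 -224; -224 305]
K = P̄·Hᵀ·S⁻¹ = [-175/246 -32/123; 2593/5412 760/1353; 2873/5412 146/1353]
x' − x̄ = [-133/41, 401/82, 149/82] = K·y
y = (KᵀK)⁻¹·Kᵀ·(x' − x̄) = [2, 7]
z = y + H·x̄ = [2, 7] + [-3, -8] = [-1, -1]

z = [-1, -1]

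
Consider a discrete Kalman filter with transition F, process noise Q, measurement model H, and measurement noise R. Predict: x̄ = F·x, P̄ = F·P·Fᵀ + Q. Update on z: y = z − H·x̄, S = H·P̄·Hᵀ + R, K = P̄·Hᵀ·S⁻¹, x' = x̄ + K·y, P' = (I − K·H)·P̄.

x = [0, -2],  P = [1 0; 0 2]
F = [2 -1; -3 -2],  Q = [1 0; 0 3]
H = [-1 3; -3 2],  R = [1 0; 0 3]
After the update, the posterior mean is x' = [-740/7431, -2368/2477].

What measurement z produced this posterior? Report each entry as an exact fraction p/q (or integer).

z = [-3, -1]

x̄ = F·x = [2, 4]
P̄ = F·P·Fᵀ + Q = [7 -2; -2 20]
S = H·P̄·Hᵀ + R = [200 163; 163 170]
K = P̄·Hᵀ·S⁻¹ = [1865/7431 -2881/7431; 1014/2477 -302/2477]
x' − x̄ = [-15602/7431, -12276/2477] = K·y
y = (KᵀK)⁻¹·Kᵀ·(x' − x̄) = [-13, -3]
z = y + H·x̄ = [-13, -3] + [10, 2] = [-3, -1]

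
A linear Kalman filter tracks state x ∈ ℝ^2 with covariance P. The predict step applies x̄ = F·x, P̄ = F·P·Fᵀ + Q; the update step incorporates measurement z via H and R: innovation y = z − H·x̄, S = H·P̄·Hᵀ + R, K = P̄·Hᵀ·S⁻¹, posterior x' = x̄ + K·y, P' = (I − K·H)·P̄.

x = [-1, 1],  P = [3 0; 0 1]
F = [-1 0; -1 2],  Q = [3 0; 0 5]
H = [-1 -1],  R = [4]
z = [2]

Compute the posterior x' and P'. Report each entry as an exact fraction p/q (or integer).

x' = [-13/14, -3/14]
P' = [87/28 -51/28; -51/28 111/28]

x̄ = F·x = [1, 3]
P̄ = F·P·Fᵀ + Q = [6 3; 3 12]
y = z − H·x̄ = [6]
S = H·P̄·Hᵀ + R = [28]
K = P̄·Hᵀ·S⁻¹ = [-9/28; -15/28]
x' = x̄ + K·y = [-13/14, -3/14]
P' = (I − K·H)·P̄ = [87/28 -51/28; -51/28 111/28]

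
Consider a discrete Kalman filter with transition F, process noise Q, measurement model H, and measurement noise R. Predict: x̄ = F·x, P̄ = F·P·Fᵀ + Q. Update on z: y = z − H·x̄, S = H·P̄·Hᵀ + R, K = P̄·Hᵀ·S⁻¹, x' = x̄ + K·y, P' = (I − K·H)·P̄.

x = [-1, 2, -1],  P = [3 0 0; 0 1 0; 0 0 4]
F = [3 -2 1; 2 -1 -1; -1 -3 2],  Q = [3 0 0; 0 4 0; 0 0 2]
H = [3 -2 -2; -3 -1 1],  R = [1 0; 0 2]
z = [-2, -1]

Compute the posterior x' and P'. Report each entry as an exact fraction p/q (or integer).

x' = [-29021/9564, 7418/2391, -21471/3188]
P' = [17561/3188 -9353/2391 116203/9564; -9353/2391 2645/797 -21638/2391; 116203/9564 -21638/2391 261551/9564]

x̄ = F·x = [-8, -3, -7]
P̄ = F·P·Fᵀ + Q = [38 16 5; 16 21 -11; 5 -11 30]
y = z − H·x̄ = [2, -21]
S = H·P̄·Hᵀ + R = [207 -267; -267 483]
K = P̄·Hᵀ·S⁻¹ = [467/9564 -739/3188; -653/2391 -757/2391; -463/3188 -253/9564]
x' = x̄ + K·y = [-29021/9564, 7418/2391, -21471/3188]
P' = (I − K·H)·P̄ = [17561/3188 -9353/2391 116203/9564; -9353/2391 2645/797 -21638/2391; 116203/9564 -21638/2391 261551/9564]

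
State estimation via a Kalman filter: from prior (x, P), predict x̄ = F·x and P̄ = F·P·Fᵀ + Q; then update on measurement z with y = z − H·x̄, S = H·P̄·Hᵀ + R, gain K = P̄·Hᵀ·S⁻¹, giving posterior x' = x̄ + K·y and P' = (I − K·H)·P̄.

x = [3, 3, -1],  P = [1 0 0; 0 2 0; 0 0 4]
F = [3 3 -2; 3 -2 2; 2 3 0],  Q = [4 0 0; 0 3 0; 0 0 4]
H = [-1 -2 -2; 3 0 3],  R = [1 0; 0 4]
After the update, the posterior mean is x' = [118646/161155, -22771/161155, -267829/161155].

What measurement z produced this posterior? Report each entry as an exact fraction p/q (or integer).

z = [3, -3]

x̄ = F·x = [20, 1, 15]
P̄ = F·P·Fᵀ + Q = [47 -19 24; -19 36 -6; 24 -6 26]
S = H·P̄·Hᵀ + R = [268 -363; -363 1093]
K = P̄·Hᵀ·S⁻¹ = [15018/161155 36393/161155; -72038/161155 -34983/161155; -15502/161155 16968/161155]
x' − x̄ = [-3104454/161155, -183926/161155, -2685154/161155] = K·y
y = (KᵀK)⁻¹·Kᵀ·(x' − x̄) = [55, -108]
z = y + H·x̄ = [55, -108] + [-52, 105] = [3, -3]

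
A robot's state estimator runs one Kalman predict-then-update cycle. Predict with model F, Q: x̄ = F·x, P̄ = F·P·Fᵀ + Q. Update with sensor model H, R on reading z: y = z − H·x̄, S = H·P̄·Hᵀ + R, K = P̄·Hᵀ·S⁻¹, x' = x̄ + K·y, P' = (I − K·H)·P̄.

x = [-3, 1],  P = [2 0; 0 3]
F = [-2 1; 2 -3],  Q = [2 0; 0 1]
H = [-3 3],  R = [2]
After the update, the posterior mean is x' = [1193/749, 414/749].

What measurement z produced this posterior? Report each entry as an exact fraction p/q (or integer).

x̄ = F·x = [7, -9]
P̄ = F·P·Fᵀ + Q = [13 -17; -17 36]
S = H·P̄·Hᵀ + R = [749]
K = P̄·Hᵀ·S⁻¹ = [-90/749; 159/749]
x' − x̄ = [-4050/749, 7155/749] = K·y
y = (KᵀK)⁻¹·Kᵀ·(x' − x̄) = [45]
z = y + H·x̄ = [45] + [-48] = [-3]

z = [-3]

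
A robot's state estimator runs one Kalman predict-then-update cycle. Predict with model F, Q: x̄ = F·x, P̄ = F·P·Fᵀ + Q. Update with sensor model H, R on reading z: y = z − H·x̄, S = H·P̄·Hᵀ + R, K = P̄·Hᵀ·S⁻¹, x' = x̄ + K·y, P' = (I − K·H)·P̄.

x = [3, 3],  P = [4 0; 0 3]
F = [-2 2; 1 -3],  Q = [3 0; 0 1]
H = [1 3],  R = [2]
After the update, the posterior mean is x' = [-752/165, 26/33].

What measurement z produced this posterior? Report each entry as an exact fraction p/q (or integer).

x̄ = F·x = [0, -6]
P̄ = F·P·Fᵀ + Q = [31 -26; -26 32]
S = H·P̄·Hᵀ + R = [165]
K = P̄·Hᵀ·S⁻¹ = [-47/165; 14/33]
x' − x̄ = [-752/165, 224/33] = K·y
y = (KᵀK)⁻¹·Kᵀ·(x' − x̄) = [16]
z = y + H·x̄ = [16] + [-18] = [-2]

z = [-2]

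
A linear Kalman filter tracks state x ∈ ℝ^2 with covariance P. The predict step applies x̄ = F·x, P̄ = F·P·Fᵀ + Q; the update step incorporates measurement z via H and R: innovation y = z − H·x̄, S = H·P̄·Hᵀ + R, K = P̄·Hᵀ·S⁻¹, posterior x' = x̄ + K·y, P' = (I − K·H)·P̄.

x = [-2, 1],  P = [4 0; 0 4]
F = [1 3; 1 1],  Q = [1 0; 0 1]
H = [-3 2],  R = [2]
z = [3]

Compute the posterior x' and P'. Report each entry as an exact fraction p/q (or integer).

x̄ = F·x = [1, -1]
P̄ = F·P·Fᵀ + Q = [41 16; 16 9]
y = z − H·x̄ = [8]
S = H·P̄·Hᵀ + R = [215]
K = P̄·Hᵀ·S⁻¹ = [-91/215; -6/43]
x' = x̄ + K·y = [-513/215, -91/43]
P' = (I − K·H)·P̄ = [534/215 142/43; 142/43 207/43]

x' = [-513/215, -91/43]
P' = [534/215 142/43; 142/43 207/43]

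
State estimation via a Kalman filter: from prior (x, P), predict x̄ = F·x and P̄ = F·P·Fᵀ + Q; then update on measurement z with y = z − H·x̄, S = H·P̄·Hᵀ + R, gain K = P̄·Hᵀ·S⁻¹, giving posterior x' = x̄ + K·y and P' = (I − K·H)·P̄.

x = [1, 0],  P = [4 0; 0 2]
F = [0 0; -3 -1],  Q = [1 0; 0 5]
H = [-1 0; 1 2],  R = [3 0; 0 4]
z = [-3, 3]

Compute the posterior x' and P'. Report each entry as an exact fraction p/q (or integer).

x̄ = F·x = [0, -3]
P̄ = F·P·Fᵀ + Q = [1 0; 0 43]
y = z − H·x̄ = [-3, 9]
S = H·P̄·Hᵀ + R = [4 -1; -1 177]
K = P̄·Hᵀ·S⁻¹ = [-176/707 3/707; 86/707 344/707]
x' = x̄ + K·y = [555/707, 717/707]
P' = (I − K·H)·P̄ = [528/707 -258/707; -258/707 817/707]

x' = [555/707, 717/707]
P' = [528/707 -258/707; -258/707 817/707]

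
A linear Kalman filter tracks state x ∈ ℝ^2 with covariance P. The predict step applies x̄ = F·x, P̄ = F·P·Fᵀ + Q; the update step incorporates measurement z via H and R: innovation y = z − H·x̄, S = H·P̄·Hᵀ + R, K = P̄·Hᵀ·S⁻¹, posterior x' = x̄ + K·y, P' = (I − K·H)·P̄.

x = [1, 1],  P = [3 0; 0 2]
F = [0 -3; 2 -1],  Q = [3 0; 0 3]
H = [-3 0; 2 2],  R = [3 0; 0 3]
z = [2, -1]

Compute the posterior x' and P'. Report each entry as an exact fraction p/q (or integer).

x' = [-3141/4244, 649/2122]
P' = [1347/4244 -633/2122; -633/2122 1056/1061]

x̄ = F·x = [-3, 1]
P̄ = F·P·Fᵀ + Q = [21 6; 6 17]
y = z − H·x̄ = [-7, 3]
S = H·P̄·Hᵀ + R = [192 -162; -162 203]
K = P̄·Hᵀ·S⁻¹ = [-1347/4244 27/2122; 633/2122 493/1061]
x' = x̄ + K·y = [-3141/4244, 649/2122]
P' = (I − K·H)·P̄ = [1347/4244 -633/2122; -633/2122 1056/1061]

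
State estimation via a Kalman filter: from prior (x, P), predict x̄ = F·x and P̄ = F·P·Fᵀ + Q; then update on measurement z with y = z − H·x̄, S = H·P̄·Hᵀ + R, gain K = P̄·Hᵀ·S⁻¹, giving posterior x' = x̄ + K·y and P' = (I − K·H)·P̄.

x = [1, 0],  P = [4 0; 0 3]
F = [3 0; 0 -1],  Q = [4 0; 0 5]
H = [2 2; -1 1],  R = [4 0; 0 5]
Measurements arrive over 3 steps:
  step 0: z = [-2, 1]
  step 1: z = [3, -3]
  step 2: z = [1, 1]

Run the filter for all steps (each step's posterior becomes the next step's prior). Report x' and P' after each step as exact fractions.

step 0: x' = [-1361/1573, -128/1573], P' = [2120/1573 -1280/1573; -1280/1573 1960/1573]
step 1: x' = [1402153/846167, -373351/1692334], P' = [1021460/846167 -577200/846167; -577200/846167 943725/846167]
step 2: x' = [147969639/418091603, 210790899/836183206], P' = [503129680/418091603 -284835760/418091603; -284835760/418091603 466113440/418091603]

step 0: x̄ = F·x = [3, 0]
step 0: P̄ = F·P·Fᵀ + Q = [40 0; 0 8]
step 0: y = z − H·x̄ = [-8, 4]
step 0: S = H·P̄·Hᵀ + R = [196 -64; -64 53]
step 0: K = P̄·Hᵀ·S⁻¹ = [420/1573 -680/1573; 340/1573 648/1573]
step 0: x' = x̄ + K·y = [-1361/1573, -128/1573]
step 0: P' = (I − K·H)·P̄ = [2120/1573 -1280/1573; -1280/1573 1960/1573]
step 1: x̄ = F·x = [-4083/1573, 128/1573]
step 1: P̄ = F·P·Fᵀ + Q = [25372/1573 3840/1573; 3840/1573 9825/1573]
step 1: y = z − H·x̄ = [12629/1573, -8930/1573]
step 1: S = H·P̄·Hᵀ + R = [177800/1573 -31094/1573; -31094/1573 35382/1573]
step 1: K = P̄·Hᵀ·S⁻¹ = [222130/846167 -45676/120881; 366525/1692334 43455/120881]
step 1: x' = x̄ + K·y = [1402153/846167, -373351/1692334]
step 1: P' = (I − K·H)·P̄ = [1021460/846167 -577200/846167; -577200/846167 943725/846167]
step 2: x̄ = F·x = [4206459/846167, 373351/1692334]
step 2: P̄ = F·P·Fᵀ + Q = [12577808/846167 1731600/846167; 1731600/846167 5174560/846167]
step 2: y = z − H·x̄ = [-7940102/846167, 9731901/1692334]
step 2: S = H·P̄·Hᵀ + R = [88246940/846167 -14806496/846167; -14806496/846167 18520003/846167]
step 2: K = P̄·Hᵀ·S⁻¹ = [109146960/418091603 -157593088/418091603; 90638840/418091603 150189840/418091603]
step 2: x' = x̄ + K·y = [147969639/418091603, 210790899/836183206]
step 2: P' = (I − K·H)·P̄ = [503129680/418091603 -284835760/418091603; -284835760/418091603 466113440/418091603]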